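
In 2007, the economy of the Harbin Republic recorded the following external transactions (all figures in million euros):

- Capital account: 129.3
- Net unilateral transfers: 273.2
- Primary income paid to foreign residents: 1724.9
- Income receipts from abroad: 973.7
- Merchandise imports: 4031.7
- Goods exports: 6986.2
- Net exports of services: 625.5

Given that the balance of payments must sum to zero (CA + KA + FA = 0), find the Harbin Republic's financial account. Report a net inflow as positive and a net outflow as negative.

Goods balance = 6986.2 - 4031.7 = 2954.5
Services balance = 625.5
Trade balance (goods + services) = 2954.5 + 625.5 = 3580.0
Net primary income = 973.7 - 1724.9 = -751.2
Net secondary income = 273.2
Current account = 3580.0 + (-751.2) + 273.2 = 3102.0
Financial account = -(3102.0 + 129.3) = -3231.3

-3231.3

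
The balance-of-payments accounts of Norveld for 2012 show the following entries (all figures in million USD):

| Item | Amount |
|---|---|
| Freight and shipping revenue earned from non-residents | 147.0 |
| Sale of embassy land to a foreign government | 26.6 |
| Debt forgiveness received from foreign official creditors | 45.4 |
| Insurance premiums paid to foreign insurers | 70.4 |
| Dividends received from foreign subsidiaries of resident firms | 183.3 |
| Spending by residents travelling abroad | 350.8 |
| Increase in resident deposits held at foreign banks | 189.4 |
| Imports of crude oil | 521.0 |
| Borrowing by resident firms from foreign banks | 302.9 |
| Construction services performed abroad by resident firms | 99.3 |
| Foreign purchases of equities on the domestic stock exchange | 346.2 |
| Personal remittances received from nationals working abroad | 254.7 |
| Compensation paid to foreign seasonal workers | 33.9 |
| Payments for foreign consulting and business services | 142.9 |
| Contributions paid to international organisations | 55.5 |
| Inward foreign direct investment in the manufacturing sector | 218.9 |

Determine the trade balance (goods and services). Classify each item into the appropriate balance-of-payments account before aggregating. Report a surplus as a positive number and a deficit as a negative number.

-838.8

Goods: -521.0
Services: 147.0 - 142.9 - 70.4 + 99.3 - 350.8 = -317.8
Trade balance = -521.0 + (-317.8) = -838.8
(Excluded from the trade balance — capital account: sale of embassy land to a foreign government 26.6, debt forgiveness received from foreign official creditors 45.4; primary income: dividends received from foreign subsidiaries of resident firms 183.3, compensation paid to foreign seasonal workers 33.9; financial account: increase in resident deposits held at foreign banks 189.4, borrowing by resident firms from foreign banks 302.9, foreign purchases of equities on the domestic stock exchange 346.2, inward foreign direct investment in the manufacturing sector 218.9; secondary income: personal remittances received from nationals working abroad 254.7, contributions paid to international organisations 55.5.)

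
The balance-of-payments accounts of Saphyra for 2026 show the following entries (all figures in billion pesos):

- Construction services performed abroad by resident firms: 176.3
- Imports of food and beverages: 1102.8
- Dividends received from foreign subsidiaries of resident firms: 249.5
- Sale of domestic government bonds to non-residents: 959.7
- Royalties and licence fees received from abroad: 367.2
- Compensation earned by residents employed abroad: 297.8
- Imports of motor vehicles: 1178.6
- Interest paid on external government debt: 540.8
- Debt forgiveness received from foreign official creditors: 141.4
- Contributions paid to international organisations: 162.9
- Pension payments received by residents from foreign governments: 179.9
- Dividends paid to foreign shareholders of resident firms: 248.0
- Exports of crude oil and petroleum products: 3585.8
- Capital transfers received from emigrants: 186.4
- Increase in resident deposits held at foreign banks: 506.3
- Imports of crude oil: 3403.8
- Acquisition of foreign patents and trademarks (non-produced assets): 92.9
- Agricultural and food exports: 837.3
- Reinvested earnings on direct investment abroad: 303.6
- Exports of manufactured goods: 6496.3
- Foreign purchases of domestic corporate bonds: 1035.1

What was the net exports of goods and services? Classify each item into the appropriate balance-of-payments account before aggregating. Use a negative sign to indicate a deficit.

Goods: 837.3 - 3403.8 - 1102.8 - 1178.6 + 3585.8 + 6496.3 = 5234.2
Services: 176.3 + 367.2 = 543.5
Trade balance = 5234.2 + 543.5 = 5777.7
(Excluded from the trade balance — primary income: dividends received from foreign subsidiaries of resident firms 249.5, compensation earned by residents employed abroad 297.8, interest paid on external government debt 540.8, dividends paid to foreign shareholders of resident firms 248.0, reinvested earnings on direct investment abroad 303.6; financial account: sale of domestic government bonds to non-residents 959.7, increase in resident deposits held at foreign banks 506.3, foreign purchases of domestic corporate bonds 1035.1; capital account: debt forgiveness received from foreign official creditors 141.4, capital transfers received from emigrants 186.4, acquisition of foreign patents and trademarks (non-produced assets) 92.9; secondary income: contributions paid to international organisations 162.9, pension payments received by residents from foreign governments 179.9.)

5777.7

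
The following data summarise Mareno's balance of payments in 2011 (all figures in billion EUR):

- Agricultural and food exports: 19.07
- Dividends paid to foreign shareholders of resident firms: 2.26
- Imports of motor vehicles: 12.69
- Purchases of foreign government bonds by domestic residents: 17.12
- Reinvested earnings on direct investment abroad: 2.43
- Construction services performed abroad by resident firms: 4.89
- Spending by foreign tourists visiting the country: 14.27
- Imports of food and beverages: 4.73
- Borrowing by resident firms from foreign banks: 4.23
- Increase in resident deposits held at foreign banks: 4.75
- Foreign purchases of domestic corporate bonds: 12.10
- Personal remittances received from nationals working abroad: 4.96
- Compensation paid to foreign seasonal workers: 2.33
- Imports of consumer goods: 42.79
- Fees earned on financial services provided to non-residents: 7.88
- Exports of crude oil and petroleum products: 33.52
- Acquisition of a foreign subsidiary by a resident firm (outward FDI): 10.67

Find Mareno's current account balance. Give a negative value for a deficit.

22.22

Goods: -4.73 - 42.79 - 12.69 + 33.52 + 19.07 = -7.62
Services: 4.89 + 7.88 + 14.27 = 27.04
Primary income: -2.26 + 2.43 - 2.33 = -2.16
Secondary income: 4.96
Current account = (-7.62) + 27.04 + (-2.16) + 4.96 = 22.22
(Excluded from the current account — financial account: purchases of foreign government bonds by domestic residents 17.12, borrowing by resident firms from foreign banks 4.23, increase in resident deposits held at foreign banks 4.75, foreign purchases of domestic corporate bonds 12.10, acquisition of a foreign subsidiary by a resident firm (outward FDI) 10.67.)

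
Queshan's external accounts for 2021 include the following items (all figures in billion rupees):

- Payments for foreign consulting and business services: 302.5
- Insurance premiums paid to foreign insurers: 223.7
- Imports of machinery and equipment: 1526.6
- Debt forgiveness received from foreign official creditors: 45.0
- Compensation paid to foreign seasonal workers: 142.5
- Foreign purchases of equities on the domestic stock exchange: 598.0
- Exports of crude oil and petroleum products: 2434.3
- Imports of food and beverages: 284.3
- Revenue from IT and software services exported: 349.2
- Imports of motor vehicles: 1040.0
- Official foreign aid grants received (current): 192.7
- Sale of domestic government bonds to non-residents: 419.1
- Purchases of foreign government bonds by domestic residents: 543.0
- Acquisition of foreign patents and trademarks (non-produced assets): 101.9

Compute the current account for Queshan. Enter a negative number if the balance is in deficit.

Goods: 2434.3 - 1526.6 - 1040.0 - 284.3 = -416.6
Services: 349.2 - 302.5 - 223.7 = -177.0
Primary income: -142.5
Secondary income: 192.7
Current account = (-416.6) + (-177.0) + (-142.5) + 192.7 = -543.4
(Excluded from the current account — capital account: debt forgiveness received from foreign official creditors 45.0, acquisition of foreign patents and trademarks (non-produced assets) 101.9; financial account: foreign purchases of equities on the domestic stock exchange 598.0, sale of domestic government bonds to non-residents 419.1, purchases of foreign government bonds by domestic residents 543.0.)

-543.4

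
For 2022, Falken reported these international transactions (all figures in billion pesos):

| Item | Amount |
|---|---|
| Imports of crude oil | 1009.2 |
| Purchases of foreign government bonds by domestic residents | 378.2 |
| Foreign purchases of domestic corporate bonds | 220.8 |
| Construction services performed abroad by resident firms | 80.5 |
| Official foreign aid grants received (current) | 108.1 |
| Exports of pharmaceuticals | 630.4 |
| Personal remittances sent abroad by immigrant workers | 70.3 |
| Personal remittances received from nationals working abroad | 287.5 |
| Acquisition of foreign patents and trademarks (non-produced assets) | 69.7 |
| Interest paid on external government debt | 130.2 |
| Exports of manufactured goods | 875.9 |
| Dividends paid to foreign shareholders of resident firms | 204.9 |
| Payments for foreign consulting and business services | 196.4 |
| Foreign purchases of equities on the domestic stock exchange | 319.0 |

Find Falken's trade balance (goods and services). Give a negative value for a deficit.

Goods: 875.9 + 630.4 - 1009.2 = 497.1
Services: -196.4 + 80.5 = -115.9
Trade balance = 497.1 + (-115.9) = 381.2
(Excluded from the trade balance — financial account: purchases of foreign government bonds by domestic residents 378.2, foreign purchases of domestic corporate bonds 220.8, foreign purchases of equities on the domestic stock exchange 319.0; secondary income: official foreign aid grants received (current) 108.1, personal remittances sent abroad by immigrant workers 70.3, personal remittances received from nationals working abroad 287.5; capital account: acquisition of foreign patents and trademarks (non-produced assets) 69.7; primary income: interest paid on external government debt 130.2, dividends paid to foreign shareholders of resident firms 204.9.)

381.2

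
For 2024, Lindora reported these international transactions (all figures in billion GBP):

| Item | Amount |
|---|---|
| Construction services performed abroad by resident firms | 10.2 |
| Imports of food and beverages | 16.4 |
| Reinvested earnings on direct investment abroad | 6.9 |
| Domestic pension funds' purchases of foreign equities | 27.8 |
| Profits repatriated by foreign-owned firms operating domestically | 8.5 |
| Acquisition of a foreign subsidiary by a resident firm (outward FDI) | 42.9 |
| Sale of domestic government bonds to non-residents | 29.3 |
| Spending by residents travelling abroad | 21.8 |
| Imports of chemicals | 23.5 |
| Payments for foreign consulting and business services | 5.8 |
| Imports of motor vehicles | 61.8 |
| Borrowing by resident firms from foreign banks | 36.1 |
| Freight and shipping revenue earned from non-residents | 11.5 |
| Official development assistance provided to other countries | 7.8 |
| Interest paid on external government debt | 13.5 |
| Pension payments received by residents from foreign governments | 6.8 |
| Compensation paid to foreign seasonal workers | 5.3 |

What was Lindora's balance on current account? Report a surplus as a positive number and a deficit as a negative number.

Goods: -16.4 - 61.8 - 23.5 = -101.7
Services: -21.8 + 11.5 - 5.8 + 10.2 = -5.9
Primary income: 6.9 - 8.5 - 5.3 - 13.5 = -20.4
Secondary income: -7.8 + 6.8 = -1.0
Current account = (-101.7) + (-5.9) + (-20.4) + (-1.0) = -129.0
(Excluded from the current account — financial account: domestic pension funds' purchases of foreign equities 27.8, acquisition of a foreign subsidiary by a resident firm (outward FDI) 42.9, sale of domestic government bonds to non-residents 29.3, borrowing by resident firms from foreign banks 36.1.)

-129.0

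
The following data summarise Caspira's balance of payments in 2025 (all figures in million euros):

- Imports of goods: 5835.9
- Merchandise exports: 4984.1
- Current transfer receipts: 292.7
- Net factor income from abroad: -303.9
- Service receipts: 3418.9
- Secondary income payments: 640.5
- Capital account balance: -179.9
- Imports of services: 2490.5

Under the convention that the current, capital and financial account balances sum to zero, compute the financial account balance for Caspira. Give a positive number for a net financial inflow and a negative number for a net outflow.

Goods balance = 4984.1 - 5835.9 = -851.8
Services balance = 3418.9 - 2490.5 = 928.4
Trade balance (goods + services) = -851.8 + 928.4 = 76.6
Net primary income = -303.9
Net secondary income = 292.7 - 640.5 = -347.8
Current account = 76.6 + (-303.9) + (-347.8) = -575.1
Financial account = -(-575.1 + (-179.9)) = 755.0

755.0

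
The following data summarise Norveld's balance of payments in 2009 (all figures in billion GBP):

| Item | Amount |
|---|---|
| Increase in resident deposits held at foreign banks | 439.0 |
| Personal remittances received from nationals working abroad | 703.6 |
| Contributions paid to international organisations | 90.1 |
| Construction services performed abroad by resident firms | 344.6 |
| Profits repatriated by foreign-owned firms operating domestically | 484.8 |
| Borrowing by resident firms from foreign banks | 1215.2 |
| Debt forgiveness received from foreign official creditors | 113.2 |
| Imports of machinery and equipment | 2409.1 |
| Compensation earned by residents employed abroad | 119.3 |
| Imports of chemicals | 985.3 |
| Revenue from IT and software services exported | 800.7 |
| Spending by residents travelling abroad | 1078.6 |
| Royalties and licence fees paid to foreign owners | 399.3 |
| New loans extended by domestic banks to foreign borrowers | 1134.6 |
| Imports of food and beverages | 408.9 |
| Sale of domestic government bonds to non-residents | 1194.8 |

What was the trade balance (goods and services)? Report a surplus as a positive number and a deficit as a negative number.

-4135.9

Goods: -408.9 - 2409.1 - 985.3 = -3803.3
Services: -399.3 + 800.7 + 344.6 - 1078.6 = -332.6
Trade balance = -3803.3 + (-332.6) = -4135.9
(Excluded from the trade balance — financial account: increase in resident deposits held at foreign banks 439.0, borrowing by resident firms from foreign banks 1215.2, new loans extended by domestic banks to foreign borrowers 1134.6, sale of domestic government bonds to non-residents 1194.8; secondary income: personal remittances received from nationals working abroad 703.6, contributions paid to international organisations 90.1; primary income: profits repatriated by foreign-owned firms operating domestically 484.8, compensation earned by residents employed abroad 119.3; capital account: debt forgiveness received from foreign official creditors 113.2.)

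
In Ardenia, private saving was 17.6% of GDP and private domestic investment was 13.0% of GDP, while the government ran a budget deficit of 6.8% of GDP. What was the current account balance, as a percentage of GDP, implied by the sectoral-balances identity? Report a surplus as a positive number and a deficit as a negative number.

-2.2

By the sectoral-balances identity, CA = (S_private - I) + (T - G).
Private balance = 17.6 - 13.0 = 4.6
Government balance (T - G) = -6.8
CA = 4.6 + (-6.8) = -2.2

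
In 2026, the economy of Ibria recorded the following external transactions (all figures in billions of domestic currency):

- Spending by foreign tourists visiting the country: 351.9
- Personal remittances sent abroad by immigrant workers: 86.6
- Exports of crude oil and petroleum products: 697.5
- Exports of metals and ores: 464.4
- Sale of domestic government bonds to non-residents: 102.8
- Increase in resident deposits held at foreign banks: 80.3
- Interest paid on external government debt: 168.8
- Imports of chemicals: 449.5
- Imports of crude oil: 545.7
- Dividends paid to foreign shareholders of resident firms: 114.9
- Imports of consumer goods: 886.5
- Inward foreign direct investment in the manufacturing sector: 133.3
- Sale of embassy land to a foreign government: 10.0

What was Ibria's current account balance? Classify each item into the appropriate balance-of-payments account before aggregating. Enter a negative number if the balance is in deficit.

Goods: -545.7 - 886.5 + 697.5 - 449.5 + 464.4 = -719.8
Services: 351.9
Primary income: -114.9 - 168.8 = -283.7
Secondary income: -86.6
Current account = (-719.8) + 351.9 + (-283.7) + (-86.6) = -738.2
(Excluded from the current account — financial account: sale of domestic government bonds to non-residents 102.8, increase in resident deposits held at foreign banks 80.3, inward foreign direct investment in the manufacturing sector 133.3; capital account: sale of embassy land to a foreign government 10.0.)

-738.2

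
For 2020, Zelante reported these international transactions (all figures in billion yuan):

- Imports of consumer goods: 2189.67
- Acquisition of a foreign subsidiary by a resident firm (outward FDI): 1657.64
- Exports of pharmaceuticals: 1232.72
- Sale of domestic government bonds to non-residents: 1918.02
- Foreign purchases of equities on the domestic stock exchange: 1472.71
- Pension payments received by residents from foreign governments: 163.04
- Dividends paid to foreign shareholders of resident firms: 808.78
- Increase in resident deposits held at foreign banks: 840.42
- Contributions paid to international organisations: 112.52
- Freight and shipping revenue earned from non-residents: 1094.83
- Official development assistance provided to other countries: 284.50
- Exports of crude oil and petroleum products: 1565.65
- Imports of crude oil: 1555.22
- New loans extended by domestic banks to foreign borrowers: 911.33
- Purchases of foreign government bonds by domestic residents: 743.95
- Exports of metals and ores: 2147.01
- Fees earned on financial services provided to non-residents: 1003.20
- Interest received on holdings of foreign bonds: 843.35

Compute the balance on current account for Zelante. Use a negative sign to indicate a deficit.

3099.11

Goods: 1565.65 - 1555.22 - 2189.67 + 1232.72 + 2147.01 = 1200.49
Services: 1094.83 + 1003.20 = 2098.03
Primary income: 843.35 - 808.78 = 34.57
Secondary income: -112.52 + 163.04 - 284.50 = -233.98
Current account = 1200.49 + 2098.03 + 34.57 + (-233.98) = 3099.11
(Excluded from the current account — financial account: acquisition of a foreign subsidiary by a resident firm (outward FDI) 1657.64, sale of domestic government bonds to non-residents 1918.02, foreign purchases of equities on the domestic stock exchange 1472.71, increase in resident deposits held at foreign banks 840.42, new loans extended by domestic banks to foreign borrowers 911.33, purchases of foreign government bonds by domestic residents 743.95.)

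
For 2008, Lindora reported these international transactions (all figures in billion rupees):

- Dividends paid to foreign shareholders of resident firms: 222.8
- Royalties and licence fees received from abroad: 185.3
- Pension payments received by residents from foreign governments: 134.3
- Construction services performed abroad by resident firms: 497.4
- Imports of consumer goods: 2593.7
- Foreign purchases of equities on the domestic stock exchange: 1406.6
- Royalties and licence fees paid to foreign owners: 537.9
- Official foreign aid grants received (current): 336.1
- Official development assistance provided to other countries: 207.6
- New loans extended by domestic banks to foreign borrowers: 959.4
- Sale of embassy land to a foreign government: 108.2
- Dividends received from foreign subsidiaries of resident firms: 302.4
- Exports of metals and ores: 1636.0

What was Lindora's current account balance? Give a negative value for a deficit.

-470.5

Goods: -2593.7 + 1636.0 = -957.7
Services: 497.4 - 537.9 + 185.3 = 144.8
Primary income: -222.8 + 302.4 = 79.6
Secondary income: 336.1 - 207.6 + 134.3 = 262.8
Current account = (-957.7) + 144.8 + 79.6 + 262.8 = -470.5
(Excluded from the current account — financial account: foreign purchases of equities on the domestic stock exchange 1406.6, new loans extended by domestic banks to foreign borrowers 959.4; capital account: sale of embassy land to a foreign government 108.2.)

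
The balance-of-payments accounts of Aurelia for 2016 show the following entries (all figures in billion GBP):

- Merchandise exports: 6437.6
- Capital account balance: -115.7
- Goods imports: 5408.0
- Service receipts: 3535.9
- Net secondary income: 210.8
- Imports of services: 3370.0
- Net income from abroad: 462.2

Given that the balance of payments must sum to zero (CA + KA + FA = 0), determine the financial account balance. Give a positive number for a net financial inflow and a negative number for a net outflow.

Goods balance = 6437.6 - 5408.0 = 1029.6
Services balance = 3535.9 - 3370.0 = 165.9
Trade balance (goods + services) = 1029.6 + 165.9 = 1195.5
Net primary income = 462.2
Net secondary income = 210.8
Current account = 1195.5 + 462.2 + 210.8 = 1868.5
Financial account = -(1868.5 + (-115.7)) = -1752.8

-1752.8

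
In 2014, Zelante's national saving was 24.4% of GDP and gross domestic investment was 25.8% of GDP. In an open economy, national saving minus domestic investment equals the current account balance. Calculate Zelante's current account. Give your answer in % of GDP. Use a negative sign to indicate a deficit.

S - I = CA (net lending to the rest of the world).
CA = S - I = 24.4 - 25.8 = -1.4

-1.4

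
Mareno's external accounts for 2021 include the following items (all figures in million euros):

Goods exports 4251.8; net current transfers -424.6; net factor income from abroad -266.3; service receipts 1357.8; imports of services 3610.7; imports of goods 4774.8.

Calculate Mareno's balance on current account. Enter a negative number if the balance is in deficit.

Goods balance = 4251.8 - 4774.8 = -523.0
Services balance = 1357.8 - 3610.7 = -2252.9
Trade balance (goods + services) = -523.0 + (-2252.9) = -2775.9
Net primary income = -266.3
Net secondary income = -424.6
Current account = -2775.9 + (-266.3) + (-424.6) = -3466.8

-3466.8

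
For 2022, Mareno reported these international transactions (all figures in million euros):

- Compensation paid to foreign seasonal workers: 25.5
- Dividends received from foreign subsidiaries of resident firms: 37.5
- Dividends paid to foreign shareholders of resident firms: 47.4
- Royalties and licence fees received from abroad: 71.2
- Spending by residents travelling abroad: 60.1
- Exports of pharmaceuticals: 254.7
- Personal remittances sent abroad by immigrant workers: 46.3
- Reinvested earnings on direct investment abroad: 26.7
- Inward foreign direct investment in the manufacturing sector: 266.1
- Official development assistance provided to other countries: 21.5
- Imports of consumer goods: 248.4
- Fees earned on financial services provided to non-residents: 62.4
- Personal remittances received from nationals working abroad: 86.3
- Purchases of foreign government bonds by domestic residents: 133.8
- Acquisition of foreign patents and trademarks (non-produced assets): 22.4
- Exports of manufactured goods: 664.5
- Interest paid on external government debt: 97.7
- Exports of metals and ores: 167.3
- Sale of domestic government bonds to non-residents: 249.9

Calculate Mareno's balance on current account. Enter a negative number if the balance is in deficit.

Goods: -248.4 + 254.7 + 167.3 + 664.5 = 838.1
Services: 62.4 + 71.2 - 60.1 = 73.5
Primary income: -97.7 + 26.7 - 47.4 - 25.5 + 37.5 = -106.4
Secondary income: -21.5 + 86.3 - 46.3 = 18.5
Current account = 838.1 + 73.5 + (-106.4) + 18.5 = 823.7
(Excluded from the current account — financial account: inward foreign direct investment in the manufacturing sector 266.1, purchases of foreign government bonds by domestic residents 133.8, sale of domestic government bonds to non-residents 249.9; capital account: acquisition of foreign patents and trademarks (non-produced assets) 22.4.)

823.7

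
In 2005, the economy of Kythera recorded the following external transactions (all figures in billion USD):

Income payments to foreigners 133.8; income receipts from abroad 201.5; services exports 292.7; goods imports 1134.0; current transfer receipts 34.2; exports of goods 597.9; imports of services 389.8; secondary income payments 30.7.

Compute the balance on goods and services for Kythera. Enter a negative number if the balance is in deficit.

Goods balance = 597.9 - 1134.0 = -536.1
Services balance = 292.7 - 389.8 = -97.1
Trade balance (goods + services) = -536.1 + (-97.1) = -633.2

-633.2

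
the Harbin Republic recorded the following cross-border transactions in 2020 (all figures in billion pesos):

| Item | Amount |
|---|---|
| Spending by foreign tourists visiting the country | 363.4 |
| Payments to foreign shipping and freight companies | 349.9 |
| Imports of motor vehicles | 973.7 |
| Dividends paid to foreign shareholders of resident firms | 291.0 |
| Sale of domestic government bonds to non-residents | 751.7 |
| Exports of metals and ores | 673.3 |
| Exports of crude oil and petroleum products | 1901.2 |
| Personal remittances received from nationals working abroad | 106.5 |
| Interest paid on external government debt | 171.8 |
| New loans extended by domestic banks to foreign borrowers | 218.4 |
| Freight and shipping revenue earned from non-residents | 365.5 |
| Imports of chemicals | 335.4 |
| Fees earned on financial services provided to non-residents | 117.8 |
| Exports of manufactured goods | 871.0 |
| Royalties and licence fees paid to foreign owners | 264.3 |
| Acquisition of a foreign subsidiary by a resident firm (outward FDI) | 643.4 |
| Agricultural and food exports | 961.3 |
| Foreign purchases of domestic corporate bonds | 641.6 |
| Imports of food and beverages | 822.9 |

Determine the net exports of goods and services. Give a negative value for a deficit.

Goods: 961.3 + 673.3 - 973.7 + 871.0 - 335.4 + 1901.2 - 822.9 = 2274.8
Services: 365.5 - 349.9 - 264.3 + 363.4 + 117.8 = 232.5
Trade balance = 2274.8 + 232.5 = 2507.3
(Excluded from the trade balance — primary income: dividends paid to foreign shareholders of resident firms 291.0, interest paid on external government debt 171.8; financial account: sale of domestic government bonds to non-residents 751.7, new loans extended by domestic banks to foreign borrowers 218.4, acquisition of a foreign subsidiary by a resident firm (outward FDI) 643.4, foreign purchases of domestic corporate bonds 641.6; secondary income: personal remittances received from nationals working abroad 106.5.)

2507.3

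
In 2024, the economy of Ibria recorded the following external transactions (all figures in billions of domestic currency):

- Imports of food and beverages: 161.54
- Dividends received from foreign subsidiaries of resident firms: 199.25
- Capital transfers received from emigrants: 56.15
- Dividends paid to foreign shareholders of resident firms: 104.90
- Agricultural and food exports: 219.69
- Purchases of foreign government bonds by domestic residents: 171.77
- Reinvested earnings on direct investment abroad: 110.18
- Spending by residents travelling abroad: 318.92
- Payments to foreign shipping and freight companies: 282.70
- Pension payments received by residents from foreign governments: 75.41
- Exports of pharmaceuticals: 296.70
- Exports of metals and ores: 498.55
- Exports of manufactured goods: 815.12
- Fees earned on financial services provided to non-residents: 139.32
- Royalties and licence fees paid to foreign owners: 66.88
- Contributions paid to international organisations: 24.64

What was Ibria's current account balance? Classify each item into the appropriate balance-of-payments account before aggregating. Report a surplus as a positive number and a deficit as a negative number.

1394.64

Goods: 219.69 - 161.54 + 498.55 + 815.12 + 296.70 = 1668.52
Services: -282.70 - 318.92 - 66.88 + 139.32 = -529.18
Primary income: 110.18 + 199.25 - 104.90 = 204.53
Secondary income: 75.41 - 24.64 = 50.77
Current account = 1668.52 + (-529.18) + 204.53 + 50.77 = 1394.64
(Excluded from the current account — capital account: capital transfers received from emigrants 56.15; financial account: purchases of foreign government bonds by domestic residents 171.77.)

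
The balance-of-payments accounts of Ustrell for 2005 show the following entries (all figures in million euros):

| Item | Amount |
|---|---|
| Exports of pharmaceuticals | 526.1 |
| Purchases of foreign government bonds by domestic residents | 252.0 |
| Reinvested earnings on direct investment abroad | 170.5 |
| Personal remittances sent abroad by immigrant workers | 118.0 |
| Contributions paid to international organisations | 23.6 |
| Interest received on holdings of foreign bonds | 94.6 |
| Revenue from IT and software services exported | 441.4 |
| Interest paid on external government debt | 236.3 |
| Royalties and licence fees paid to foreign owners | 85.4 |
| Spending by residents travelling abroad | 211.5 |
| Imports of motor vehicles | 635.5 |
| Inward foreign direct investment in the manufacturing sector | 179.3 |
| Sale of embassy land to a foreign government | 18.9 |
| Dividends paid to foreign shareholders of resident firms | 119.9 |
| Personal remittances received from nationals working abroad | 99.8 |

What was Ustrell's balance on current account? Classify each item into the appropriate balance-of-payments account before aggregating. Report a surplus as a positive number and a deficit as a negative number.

Goods: 526.1 - 635.5 = -109.4
Services: -85.4 + 441.4 - 211.5 = 144.5
Primary income: 94.6 + 170.5 - 236.3 - 119.9 = -91.1
Secondary income: 99.8 - 118.0 - 23.6 = -41.8
Current account = (-109.4) + 144.5 + (-91.1) + (-41.8) = -97.8
(Excluded from the current account — financial account: purchases of foreign government bonds by domestic residents 252.0, inward foreign direct investment in the manufacturing sector 179.3; capital account: sale of embassy land to a foreign government 18.9.)

-97.8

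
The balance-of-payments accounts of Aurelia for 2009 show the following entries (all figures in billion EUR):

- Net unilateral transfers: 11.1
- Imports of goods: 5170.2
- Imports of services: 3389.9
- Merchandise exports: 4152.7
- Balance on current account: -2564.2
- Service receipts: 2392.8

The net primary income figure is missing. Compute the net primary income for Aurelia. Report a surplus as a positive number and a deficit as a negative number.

Current account = goods balance + services balance + net primary income + net secondary income
Sum of the known components = -2003.5
Net primary income = CA - (known components) = -2564.2 - (-2003.5) = -560.7

-560.7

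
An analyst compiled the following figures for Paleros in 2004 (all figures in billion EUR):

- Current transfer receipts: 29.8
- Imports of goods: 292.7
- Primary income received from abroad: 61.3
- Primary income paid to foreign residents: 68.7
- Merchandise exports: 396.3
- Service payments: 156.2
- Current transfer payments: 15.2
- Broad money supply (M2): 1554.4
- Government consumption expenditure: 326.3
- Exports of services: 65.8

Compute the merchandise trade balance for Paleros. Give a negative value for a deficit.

103.6

Goods balance = 396.3 - 292.7 = 103.6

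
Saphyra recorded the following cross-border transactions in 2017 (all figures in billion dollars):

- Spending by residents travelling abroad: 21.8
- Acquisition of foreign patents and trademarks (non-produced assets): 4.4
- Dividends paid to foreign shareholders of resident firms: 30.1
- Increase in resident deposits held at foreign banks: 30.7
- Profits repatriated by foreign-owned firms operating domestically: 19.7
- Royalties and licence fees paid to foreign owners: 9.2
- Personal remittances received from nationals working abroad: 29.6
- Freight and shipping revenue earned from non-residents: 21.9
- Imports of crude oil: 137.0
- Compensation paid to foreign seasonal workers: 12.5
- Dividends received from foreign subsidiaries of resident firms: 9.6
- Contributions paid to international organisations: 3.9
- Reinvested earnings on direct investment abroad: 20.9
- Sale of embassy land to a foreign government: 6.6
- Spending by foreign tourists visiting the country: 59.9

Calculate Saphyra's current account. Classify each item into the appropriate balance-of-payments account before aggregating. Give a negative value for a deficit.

Goods: -137.0
Services: 59.9 - 9.2 + 21.9 - 21.8 = 50.8
Primary income: 9.6 - 30.1 + 20.9 - 19.7 - 12.5 = -31.8
Secondary income: 29.6 - 3.9 = 25.7
Current account = (-137.0) + 50.8 + (-31.8) + 25.7 = -92.3
(Excluded from the current account — capital account: acquisition of foreign patents and trademarks (non-produced assets) 4.4, sale of embassy land to a foreign government 6.6; financial account: increase in resident deposits held at foreign banks 30.7.)

-92.3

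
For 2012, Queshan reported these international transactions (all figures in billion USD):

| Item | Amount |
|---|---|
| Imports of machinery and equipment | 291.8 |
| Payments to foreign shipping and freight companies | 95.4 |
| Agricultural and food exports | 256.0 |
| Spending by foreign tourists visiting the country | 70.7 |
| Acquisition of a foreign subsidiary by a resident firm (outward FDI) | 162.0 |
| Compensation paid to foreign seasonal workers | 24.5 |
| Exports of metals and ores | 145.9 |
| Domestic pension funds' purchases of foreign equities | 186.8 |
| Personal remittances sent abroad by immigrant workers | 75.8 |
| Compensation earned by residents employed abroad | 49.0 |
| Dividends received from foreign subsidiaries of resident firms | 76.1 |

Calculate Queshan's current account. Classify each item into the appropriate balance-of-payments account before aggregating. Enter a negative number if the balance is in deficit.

Goods: 256.0 + 145.9 - 291.8 = 110.1
Services: -95.4 + 70.7 = -24.7
Primary income: -24.5 + 49.0 + 76.1 = 100.6
Secondary income: -75.8
Current account = 110.1 + (-24.7) + 100.6 + (-75.8) = 110.2
(Excluded from the current account — financial account: acquisition of a foreign subsidiary by a resident firm (outward FDI) 162.0, domestic pension funds' purchases of foreign equities 186.8.)

110.2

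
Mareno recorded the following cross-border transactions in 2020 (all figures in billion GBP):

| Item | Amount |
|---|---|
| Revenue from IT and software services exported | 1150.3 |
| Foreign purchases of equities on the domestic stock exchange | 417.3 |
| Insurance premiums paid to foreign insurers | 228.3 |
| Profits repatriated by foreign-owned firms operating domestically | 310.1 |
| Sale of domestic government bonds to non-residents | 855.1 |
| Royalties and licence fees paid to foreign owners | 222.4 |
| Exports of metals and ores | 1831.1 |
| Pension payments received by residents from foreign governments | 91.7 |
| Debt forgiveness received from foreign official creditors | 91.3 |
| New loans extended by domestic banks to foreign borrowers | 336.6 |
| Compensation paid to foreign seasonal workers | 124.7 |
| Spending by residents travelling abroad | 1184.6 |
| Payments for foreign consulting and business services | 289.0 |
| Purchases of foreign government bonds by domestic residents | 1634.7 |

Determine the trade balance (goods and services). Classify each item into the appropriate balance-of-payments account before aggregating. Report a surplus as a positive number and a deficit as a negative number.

Goods: 1831.1
Services: -289.0 - 228.3 - 1184.6 - 222.4 + 1150.3 = -774.0
Trade balance = 1831.1 + (-774.0) = 1057.1
(Excluded from the trade balance — financial account: foreign purchases of equities on the domestic stock exchange 417.3, sale of domestic government bonds to non-residents 855.1, new loans extended by domestic banks to foreign borrowers 336.6, purchases of foreign government bonds by domestic residents 1634.7; primary income: profits repatriated by foreign-owned firms operating domestically 310.1, compensation paid to foreign seasonal workers 124.7; secondary income: pension payments received by residents from foreign governments 91.7; capital account: debt forgiveness received from foreign official creditors 91.3.)

1057.1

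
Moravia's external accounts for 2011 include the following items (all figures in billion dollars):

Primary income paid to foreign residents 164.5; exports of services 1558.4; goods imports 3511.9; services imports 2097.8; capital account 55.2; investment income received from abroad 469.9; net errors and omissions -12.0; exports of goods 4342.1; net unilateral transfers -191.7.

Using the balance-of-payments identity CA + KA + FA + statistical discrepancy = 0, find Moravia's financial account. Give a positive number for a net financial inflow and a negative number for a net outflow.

-447.7

Goods balance = 4342.1 - 3511.9 = 830.2
Services balance = 1558.4 - 2097.8 = -539.4
Trade balance (goods + services) = 830.2 + (-539.4) = 290.8
Net primary income = 469.9 - 164.5 = 305.4
Net secondary income = -191.7
Current account = 290.8 + 305.4 + (-191.7) = 404.5
Financial account = -(404.5 + 55.2 + (-12.0)) = -447.7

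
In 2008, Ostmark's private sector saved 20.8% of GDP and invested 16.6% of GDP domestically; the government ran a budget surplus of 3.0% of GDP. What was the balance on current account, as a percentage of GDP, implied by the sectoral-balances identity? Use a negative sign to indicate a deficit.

By the sectoral-balances identity, CA = (S_private - I) + (T - G).
Private balance = 20.8 - 16.6 = 4.2
Government balance (T - G) = 3.0
CA = 4.2 + 3.0 = 7.2

7.2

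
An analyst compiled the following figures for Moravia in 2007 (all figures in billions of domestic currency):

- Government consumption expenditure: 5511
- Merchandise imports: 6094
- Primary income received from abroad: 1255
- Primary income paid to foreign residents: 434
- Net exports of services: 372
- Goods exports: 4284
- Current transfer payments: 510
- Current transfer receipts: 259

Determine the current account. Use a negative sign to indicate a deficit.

-868

Goods balance = 4284 - 6094 = -1810
Services balance = 372
Trade balance (goods + services) = -1810 + 372 = -1438
Net primary income = 1255 - 434 = 821
Net secondary income = 259 - 510 = -251
Current account = -1438 + 821 + (-251) = -868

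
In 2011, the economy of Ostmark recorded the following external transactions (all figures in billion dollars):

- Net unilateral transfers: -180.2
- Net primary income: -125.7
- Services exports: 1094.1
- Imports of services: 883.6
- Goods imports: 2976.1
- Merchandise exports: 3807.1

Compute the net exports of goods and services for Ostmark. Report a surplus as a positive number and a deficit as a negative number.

Goods balance = 3807.1 - 2976.1 = 831.0
Services balance = 1094.1 - 883.6 = 210.5
Trade balance (goods + services) = 831.0 + 210.5 = 1041.5

1041.5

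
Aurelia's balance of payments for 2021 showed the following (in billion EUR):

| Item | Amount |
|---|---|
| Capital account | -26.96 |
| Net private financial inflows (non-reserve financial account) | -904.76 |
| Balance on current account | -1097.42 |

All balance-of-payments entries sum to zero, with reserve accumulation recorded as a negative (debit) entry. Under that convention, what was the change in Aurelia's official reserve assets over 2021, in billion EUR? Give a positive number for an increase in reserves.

Official reserve transactions balance = -((-1097.42) + (-26.96) + (-904.76)) = 2029.14
An accumulation of reserves is recorded as a debit (negative entry), so the change in the stock of reserves is the negative of that balance.
Change in official reserves = -(2029.14) = -2029.14

-2029.14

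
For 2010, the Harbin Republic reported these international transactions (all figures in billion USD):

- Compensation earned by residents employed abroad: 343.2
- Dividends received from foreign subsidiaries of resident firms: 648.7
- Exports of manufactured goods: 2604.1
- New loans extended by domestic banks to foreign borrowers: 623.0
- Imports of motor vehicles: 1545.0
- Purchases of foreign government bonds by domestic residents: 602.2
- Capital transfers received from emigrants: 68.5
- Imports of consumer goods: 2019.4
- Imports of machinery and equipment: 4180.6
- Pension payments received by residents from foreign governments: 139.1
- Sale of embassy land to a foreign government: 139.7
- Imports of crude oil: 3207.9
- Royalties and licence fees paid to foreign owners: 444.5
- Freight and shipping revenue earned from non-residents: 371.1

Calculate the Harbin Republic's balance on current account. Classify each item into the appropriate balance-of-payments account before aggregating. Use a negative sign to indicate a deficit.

-7291.2

Goods: 2604.1 - 3207.9 - 4180.6 - 2019.4 - 1545.0 = -8348.8
Services: 371.1 - 444.5 = -73.4
Primary income: 648.7 + 343.2 = 991.9
Secondary income: 139.1
Current account = (-8348.8) + (-73.4) + 991.9 + 139.1 = -7291.2
(Excluded from the current account — financial account: new loans extended by domestic banks to foreign borrowers 623.0, purchases of foreign government bonds by domestic residents 602.2; capital account: capital transfers received from emigrants 68.5, sale of embassy land to a foreign government 139.7.)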